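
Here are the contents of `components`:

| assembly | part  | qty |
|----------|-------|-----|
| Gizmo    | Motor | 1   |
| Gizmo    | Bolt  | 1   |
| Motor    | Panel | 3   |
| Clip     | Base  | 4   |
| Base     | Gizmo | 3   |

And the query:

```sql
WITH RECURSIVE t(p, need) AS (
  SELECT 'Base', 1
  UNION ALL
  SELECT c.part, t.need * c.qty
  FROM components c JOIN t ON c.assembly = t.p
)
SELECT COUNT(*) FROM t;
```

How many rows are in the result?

5

Base: (Base, need=1).
Iteration 1: components of {Base} -> Gizmo = 1*3 = 3.
Iteration 2: components of {Gizmo} -> Bolt = 3*1 = 3, Motor = 3*1 = 3.
Iteration 3: components of {Bolt,Motor} -> Panel = 3*3 = 9.
Iteration 4: no further components; recursion stops.
Total rows emitted: 5.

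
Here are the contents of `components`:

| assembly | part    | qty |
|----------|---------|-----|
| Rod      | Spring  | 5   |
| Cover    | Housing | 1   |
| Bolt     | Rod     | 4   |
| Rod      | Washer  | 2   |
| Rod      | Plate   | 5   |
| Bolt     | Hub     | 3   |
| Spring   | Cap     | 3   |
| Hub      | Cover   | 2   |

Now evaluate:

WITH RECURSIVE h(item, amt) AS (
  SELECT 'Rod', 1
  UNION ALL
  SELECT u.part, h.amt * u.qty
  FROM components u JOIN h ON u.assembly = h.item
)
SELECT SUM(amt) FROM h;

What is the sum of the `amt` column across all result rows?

Base: (Rod, amt=1).
Iteration 1: components of {Rod} -> Plate = 1*5 = 5, Spring = 1*5 = 5, Washer = 1*2 = 2.
Iteration 2: components of {Plate,Spring,Washer} -> Cap = 5*3 = 15.
Iteration 3: no further components; recursion stops.
SUM(amt) = 1 + 2 + 5 + 5 + 15 = 28.

28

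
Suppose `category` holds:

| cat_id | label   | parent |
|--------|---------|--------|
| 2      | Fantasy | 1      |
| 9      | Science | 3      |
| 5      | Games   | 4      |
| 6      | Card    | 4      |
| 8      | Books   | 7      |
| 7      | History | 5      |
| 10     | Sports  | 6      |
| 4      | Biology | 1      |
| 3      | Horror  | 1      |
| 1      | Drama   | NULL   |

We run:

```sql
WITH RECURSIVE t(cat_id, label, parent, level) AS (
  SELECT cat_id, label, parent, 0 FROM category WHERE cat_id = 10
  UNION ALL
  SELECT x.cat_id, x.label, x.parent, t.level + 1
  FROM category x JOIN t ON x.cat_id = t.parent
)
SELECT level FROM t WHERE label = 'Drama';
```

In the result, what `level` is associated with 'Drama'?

3

Base: cat_id=10 (Sports), parent=6, level 0.
Iteration 1: join on cat_id=6 -> Card (id 6, parent=4, level 1).
Iteration 2: join on cat_id=4 -> Biology (id 4, parent=1, level 2).
Iteration 3: join on cat_id=1 -> Drama (id 1, parent=NULL, level 3).
Iteration 4: parent is NULL; no match; recursion stops.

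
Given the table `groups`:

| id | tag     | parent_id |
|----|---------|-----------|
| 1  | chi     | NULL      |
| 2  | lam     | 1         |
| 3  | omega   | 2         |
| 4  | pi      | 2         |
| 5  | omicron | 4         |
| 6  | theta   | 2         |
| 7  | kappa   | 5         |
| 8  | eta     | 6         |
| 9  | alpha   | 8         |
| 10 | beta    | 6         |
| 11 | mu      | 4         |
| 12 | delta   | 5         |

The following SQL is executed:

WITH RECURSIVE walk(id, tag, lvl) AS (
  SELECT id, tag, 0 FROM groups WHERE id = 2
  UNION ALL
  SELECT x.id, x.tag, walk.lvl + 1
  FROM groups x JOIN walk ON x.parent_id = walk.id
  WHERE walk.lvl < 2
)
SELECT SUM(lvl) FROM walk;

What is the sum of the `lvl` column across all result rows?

11

Base: id=2 (lam) at lvl 0.
Iteration 1: rows with parent_id in {2} -> omega (id 3, lvl 1), pi (id 4, lvl 1), theta (id 6, lvl 1).
Iteration 2: rows with parent_id in {3,4,6} -> omicron (id 5, lvl 2), eta (id 8, lvl 2), beta (id 10, lvl 2), mu (id 11, lvl 2).
Iteration 3: lvl < 2 fails for all current rows; recursion stops.
SUM(lvl) = 0 + 1 + 1 + 1 + 2 + 2 + 2 + 2 = 11.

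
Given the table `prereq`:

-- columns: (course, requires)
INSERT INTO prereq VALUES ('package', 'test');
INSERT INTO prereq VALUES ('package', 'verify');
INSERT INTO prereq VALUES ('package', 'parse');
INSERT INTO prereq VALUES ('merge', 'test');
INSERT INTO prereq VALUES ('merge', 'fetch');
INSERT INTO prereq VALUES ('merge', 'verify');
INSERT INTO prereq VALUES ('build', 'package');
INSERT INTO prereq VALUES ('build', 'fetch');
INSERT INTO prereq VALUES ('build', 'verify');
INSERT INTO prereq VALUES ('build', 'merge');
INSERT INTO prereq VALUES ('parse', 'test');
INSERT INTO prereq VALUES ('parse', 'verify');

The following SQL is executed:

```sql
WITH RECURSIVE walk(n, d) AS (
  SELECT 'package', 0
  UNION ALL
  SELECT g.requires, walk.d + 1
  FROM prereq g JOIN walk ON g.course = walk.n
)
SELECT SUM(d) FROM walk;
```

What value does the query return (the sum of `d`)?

7

Base: (package, d=0).
Iteration 1: edges from {package} -> (parse, d=1), (test, d=1), (verify, d=1).
Iteration 2: edges from {parse,test,verify} -> (test, d=2), (verify, d=2).
Iteration 3: no outgoing edges from {test,verify}; recursion stops.
SUM(d) = 0 + 1 + 1 + 1 + 2 + 2 = 7.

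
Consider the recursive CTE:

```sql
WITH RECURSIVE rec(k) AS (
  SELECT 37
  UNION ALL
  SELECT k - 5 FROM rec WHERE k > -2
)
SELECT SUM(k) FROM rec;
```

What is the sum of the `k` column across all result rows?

Base: k=37.
Iteration 1: 37 > -2 holds -> k = 37 - 5 = 32.
Iteration 2: 32 > -2 holds -> k = 32 - 5 = 27.
Iteration 3: 27 > -2 holds -> k = 27 - 5 = 22.
Iteration 4: 22 > -2 holds -> k = 22 - 5 = 17.
Iteration 5: 17 > -2 holds -> k = 17 - 5 = 12.
Iteration 6: 12 > -2 holds -> k = 12 - 5 = 7.
Iteration 7: 7 > -2 holds -> k = 7 - 5 = 2.
Iteration 8: 2 > -2 holds -> k = 2 - 5 = -3.
Iteration 9: -3 > -2 fails; recursion stops.
SUM(k) = 37 + 32 + 27 + 22 + 17 + 12 + 7 + 2 + -3 = 153.

153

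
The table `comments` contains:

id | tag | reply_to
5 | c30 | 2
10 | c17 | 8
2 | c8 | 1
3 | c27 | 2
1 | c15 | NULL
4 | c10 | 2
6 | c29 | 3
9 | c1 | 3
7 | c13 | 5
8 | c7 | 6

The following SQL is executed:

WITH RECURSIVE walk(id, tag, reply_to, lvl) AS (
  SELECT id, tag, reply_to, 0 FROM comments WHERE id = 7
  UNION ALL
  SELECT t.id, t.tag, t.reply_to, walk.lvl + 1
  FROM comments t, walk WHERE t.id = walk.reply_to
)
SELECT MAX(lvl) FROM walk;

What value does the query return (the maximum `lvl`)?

Base: id=7 (c13), reply_to=5, lvl 0.
Iteration 1: join on id=5 -> c30 (id 5, reply_to=2, lvl 1).
Iteration 2: join on id=2 -> c8 (id 2, reply_to=1, lvl 2).
Iteration 3: join on id=1 -> c15 (id 1, reply_to=NULL, lvl 3).
Iteration 4: reply_to is NULL; no match; recursion stops.
lvl values: 0, 1, 2, 3; the maximum is 3.

3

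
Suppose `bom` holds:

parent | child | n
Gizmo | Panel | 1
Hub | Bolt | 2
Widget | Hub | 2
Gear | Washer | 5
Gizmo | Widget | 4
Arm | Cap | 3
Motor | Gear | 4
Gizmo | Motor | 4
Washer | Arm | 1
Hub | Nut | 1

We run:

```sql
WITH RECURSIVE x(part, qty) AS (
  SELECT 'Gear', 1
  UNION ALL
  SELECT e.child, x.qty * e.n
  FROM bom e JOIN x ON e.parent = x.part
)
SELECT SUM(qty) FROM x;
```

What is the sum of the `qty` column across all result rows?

Base: (Gear, qty=1).
Iteration 1: components of {Gear} -> Washer = 1*5 = 5.
Iteration 2: components of {Washer} -> Arm = 5*1 = 5.
Iteration 3: components of {Arm} -> Cap = 5*3 = 15.
Iteration 4: no further components; recursion stops.
SUM(qty) = 1 + 5 + 5 + 15 = 26.

26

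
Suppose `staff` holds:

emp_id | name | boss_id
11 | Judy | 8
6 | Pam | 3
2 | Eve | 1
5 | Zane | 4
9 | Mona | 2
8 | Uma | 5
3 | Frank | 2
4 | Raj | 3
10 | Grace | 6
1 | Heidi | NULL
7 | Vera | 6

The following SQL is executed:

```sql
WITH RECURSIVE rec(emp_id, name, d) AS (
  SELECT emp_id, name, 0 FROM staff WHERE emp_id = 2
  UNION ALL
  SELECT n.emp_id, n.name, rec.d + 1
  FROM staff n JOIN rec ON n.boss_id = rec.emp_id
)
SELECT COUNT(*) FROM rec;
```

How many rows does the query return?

10

Base: emp_id=2 (Eve) at d 0.
Iteration 1: rows with boss_id in {2} -> Frank (id 3, d 1), Mona (id 9, d 1).
Iteration 2: rows with boss_id in {3,9} -> Raj (id 4, d 2), Pam (id 6, d 2).
Iteration 3: rows with boss_id in {4,6} -> Zane (id 5, d 3), Vera (id 7, d 3), Grace (id 10, d 3).
Iteration 4: rows with boss_id in {5,7,10} -> Uma (id 8, d 4).
Iteration 5: rows with boss_id in {8} -> Judy (id 11, d 5).
Iteration 6: no rows with boss_id in {11}; recursion stops.
Total rows emitted: 10.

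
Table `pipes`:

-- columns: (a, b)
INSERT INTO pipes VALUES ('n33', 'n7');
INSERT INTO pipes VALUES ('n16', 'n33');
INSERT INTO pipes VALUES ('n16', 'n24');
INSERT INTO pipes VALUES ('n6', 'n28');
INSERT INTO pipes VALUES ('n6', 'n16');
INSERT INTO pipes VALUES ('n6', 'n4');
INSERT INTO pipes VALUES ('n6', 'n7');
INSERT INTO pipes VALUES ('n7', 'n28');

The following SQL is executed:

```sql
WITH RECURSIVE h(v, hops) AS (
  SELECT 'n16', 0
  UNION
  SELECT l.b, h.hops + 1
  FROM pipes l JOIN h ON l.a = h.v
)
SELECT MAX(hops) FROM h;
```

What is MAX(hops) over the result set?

Base: (n16, hops=0).
Iteration 1: edges from {n16} -> (n24, hops=1), (n33, hops=1).
Iteration 2: edges from {n24,n33} -> (n7, hops=2).
Iteration 3: edges from {n7} -> (n28, hops=3).
Iteration 4: no outgoing edges from {n28}; recursion stops.
hops values: 0, 1, 1, 2, 3; the maximum is 3.

3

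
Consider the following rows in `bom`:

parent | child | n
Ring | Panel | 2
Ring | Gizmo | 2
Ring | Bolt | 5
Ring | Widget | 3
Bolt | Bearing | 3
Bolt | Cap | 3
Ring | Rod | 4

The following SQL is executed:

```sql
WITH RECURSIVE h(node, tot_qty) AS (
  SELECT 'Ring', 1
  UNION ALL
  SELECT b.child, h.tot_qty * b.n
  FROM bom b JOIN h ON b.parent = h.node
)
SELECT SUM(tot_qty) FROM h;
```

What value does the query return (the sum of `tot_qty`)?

Base: (Ring, tot_qty=1).
Iteration 1: components of {Ring} -> Bolt = 1*5 = 5, Gizmo = 1*2 = 2, Panel = 1*2 = 2, Rod = 1*4 = 4, Widget = 1*3 = 3.
Iteration 2: components of {Bolt,Gizmo,Panel,Rod,Widget} -> Bearing = 5*3 = 15, Cap = 5*3 = 15.
Iteration 3: no further components; recursion stops.
SUM(tot_qty) = 1 + 2 + 2 + 5 + 3 + 4 + 15 + 15 = 47.

47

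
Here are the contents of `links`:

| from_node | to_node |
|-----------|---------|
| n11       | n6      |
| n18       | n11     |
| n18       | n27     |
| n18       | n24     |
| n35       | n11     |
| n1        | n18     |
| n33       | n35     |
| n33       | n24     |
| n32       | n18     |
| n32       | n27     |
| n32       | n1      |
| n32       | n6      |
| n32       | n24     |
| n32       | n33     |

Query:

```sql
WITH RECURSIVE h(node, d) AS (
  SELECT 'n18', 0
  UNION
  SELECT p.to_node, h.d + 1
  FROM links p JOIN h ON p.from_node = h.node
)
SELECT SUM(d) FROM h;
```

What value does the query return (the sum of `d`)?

5

Base: (n18, d=0).
Iteration 1: edges from {n18} -> (n11, d=1), (n24, d=1), (n27, d=1).
Iteration 2: edges from {n11,n24,n27} -> (n6, d=2).
Iteration 3: no outgoing edges from {n6}; recursion stops.
SUM(d) = 0 + 1 + 1 + 1 + 2 = 5.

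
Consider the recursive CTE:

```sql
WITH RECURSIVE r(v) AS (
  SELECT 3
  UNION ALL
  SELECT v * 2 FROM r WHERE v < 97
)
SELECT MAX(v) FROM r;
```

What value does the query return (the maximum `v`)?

Base: v=3.
Iteration 1: 3 < 97 holds -> v = 3 * 2 = 6.
Iteration 2: 6 < 97 holds -> v = 6 * 2 = 12.
Iteration 3: 12 < 97 holds -> v = 12 * 2 = 24.
Iteration 4: 24 < 97 holds -> v = 24 * 2 = 48.
Iteration 5: 48 < 97 holds -> v = 48 * 2 = 96.
Iteration 6: 96 < 97 holds -> v = 96 * 2 = 192.
Iteration 7: 192 < 97 fails; recursion stops.
v values: 3, 6, 12, 24, 48, 96, 192; the maximum is 192.

192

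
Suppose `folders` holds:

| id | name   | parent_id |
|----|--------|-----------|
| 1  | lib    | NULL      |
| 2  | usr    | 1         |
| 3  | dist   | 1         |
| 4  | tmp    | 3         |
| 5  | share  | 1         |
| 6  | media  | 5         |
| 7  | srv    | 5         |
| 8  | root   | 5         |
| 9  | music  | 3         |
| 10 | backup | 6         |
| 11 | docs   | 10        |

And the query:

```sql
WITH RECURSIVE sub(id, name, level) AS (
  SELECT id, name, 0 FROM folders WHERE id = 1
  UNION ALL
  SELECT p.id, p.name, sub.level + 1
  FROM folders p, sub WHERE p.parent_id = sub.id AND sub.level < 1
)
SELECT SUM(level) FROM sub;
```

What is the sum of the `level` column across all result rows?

3

Base: id=1 (lib) at level 0.
Iteration 1: rows with parent_id in {1} -> usr (id 2, level 1), dist (id 3, level 1), share (id 5, level 1).
Iteration 2: level < 1 fails for all current rows; recursion stops.
SUM(level) = 0 + 1 + 1 + 1 = 3.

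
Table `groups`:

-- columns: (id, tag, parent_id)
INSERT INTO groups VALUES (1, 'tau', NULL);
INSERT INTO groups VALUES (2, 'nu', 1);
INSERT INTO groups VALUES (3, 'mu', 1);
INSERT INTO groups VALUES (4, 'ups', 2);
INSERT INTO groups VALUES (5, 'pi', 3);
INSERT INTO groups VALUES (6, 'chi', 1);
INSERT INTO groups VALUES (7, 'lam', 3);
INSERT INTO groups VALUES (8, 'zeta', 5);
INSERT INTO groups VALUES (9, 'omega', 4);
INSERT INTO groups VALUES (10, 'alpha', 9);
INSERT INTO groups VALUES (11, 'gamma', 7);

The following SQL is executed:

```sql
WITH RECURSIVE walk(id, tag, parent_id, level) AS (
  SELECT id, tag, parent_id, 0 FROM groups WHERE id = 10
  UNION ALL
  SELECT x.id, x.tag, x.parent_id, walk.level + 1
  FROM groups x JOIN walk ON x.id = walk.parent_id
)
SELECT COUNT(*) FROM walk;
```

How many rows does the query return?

5

Base: id=10 (alpha), parent_id=9, level 0.
Iteration 1: join on id=9 -> omega (id 9, parent_id=4, level 1).
Iteration 2: join on id=4 -> ups (id 4, parent_id=2, level 2).
Iteration 3: join on id=2 -> nu (id 2, parent_id=1, level 3).
Iteration 4: join on id=1 -> tau (id 1, parent_id=NULL, level 4).
Iteration 5: parent_id is NULL; no match; recursion stops.
Total rows emitted: 5.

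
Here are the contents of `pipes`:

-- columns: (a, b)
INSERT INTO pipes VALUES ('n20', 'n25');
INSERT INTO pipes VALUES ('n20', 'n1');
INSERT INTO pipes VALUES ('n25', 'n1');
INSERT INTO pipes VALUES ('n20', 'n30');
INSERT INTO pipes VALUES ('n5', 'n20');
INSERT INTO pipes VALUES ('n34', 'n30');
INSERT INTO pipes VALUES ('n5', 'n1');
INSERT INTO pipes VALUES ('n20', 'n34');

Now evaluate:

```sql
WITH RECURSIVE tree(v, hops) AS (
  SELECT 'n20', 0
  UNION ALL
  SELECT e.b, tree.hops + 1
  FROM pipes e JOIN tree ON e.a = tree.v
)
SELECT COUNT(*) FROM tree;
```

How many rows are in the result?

7

Base: (n20, hops=0).
Iteration 1: edges from {n20} -> (n1, hops=1), (n25, hops=1), (n30, hops=1), (n34, hops=1).
Iteration 2: edges from {n1,n25,n30,n34} -> (n1, hops=2), (n30, hops=2).
Iteration 3: no outgoing edges from {n1,n30}; recursion stops.
Total rows emitted: 7.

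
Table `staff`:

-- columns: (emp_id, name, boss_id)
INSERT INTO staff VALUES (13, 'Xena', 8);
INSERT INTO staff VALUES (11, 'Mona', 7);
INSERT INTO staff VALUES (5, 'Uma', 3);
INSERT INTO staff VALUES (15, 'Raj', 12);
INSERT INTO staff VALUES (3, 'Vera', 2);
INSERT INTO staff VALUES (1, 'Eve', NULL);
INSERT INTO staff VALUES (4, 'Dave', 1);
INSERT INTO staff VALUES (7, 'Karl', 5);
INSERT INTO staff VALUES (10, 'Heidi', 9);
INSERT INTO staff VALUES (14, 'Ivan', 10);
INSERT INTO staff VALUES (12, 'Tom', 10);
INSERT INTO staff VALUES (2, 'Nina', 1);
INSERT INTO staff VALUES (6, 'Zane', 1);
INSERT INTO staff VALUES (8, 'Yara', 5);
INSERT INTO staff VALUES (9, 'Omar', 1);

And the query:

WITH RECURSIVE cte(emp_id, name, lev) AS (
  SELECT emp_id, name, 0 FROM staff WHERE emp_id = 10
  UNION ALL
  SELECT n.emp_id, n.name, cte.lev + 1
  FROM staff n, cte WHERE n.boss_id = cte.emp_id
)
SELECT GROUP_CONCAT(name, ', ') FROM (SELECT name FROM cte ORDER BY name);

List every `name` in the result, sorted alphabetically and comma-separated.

Heidi, Ivan, Raj, Tom

Base: emp_id=10 (Heidi) at lev 0.
Iteration 1: rows with boss_id in {10} -> Tom (id 12, lev 1), Ivan (id 14, lev 1).
Iteration 2: rows with boss_id in {12,14} -> Raj (id 15, lev 2).
Iteration 3: no rows with boss_id in {15}; recursion stops.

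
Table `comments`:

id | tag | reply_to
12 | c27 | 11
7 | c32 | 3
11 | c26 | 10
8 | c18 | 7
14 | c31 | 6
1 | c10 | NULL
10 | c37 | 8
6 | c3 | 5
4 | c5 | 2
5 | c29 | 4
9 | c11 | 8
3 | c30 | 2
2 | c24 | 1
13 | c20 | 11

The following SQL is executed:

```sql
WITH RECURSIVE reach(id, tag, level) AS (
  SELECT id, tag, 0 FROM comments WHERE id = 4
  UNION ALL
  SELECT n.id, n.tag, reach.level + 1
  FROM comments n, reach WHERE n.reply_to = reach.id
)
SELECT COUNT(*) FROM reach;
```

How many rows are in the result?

Base: id=4 (c5) at level 0.
Iteration 1: rows with reply_to in {4} -> c29 (id 5, level 1).
Iteration 2: rows with reply_to in {5} -> c3 (id 6, level 2).
Iteration 3: rows with reply_to in {6} -> c31 (id 14, level 3).
Iteration 4: no rows with reply_to in {14}; recursion stops.
Total rows emitted: 4.

4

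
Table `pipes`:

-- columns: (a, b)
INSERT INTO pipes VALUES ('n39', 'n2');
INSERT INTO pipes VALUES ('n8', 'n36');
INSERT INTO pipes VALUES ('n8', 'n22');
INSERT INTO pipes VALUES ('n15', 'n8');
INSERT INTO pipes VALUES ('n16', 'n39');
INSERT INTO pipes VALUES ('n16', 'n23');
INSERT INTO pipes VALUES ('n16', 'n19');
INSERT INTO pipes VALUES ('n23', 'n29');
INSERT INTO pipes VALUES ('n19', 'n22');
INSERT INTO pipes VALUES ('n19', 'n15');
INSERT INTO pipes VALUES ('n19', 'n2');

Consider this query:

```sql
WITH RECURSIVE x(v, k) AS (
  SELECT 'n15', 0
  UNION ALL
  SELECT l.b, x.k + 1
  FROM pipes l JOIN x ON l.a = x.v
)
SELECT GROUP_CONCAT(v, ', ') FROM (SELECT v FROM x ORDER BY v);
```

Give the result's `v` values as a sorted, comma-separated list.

Base: (n15, k=0).
Iteration 1: edges from {n15} -> (n8, k=1).
Iteration 2: edges from {n8} -> (n22, k=2), (n36, k=2).
Iteration 3: no outgoing edges from {n22,n36}; recursion stops.

n15, n22, n36, n8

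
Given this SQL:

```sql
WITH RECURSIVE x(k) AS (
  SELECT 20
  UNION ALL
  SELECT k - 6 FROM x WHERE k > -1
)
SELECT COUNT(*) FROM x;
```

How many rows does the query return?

5

Base: k=20.
Iteration 1: 20 > -1 holds -> k = 20 - 6 = 14.
Iteration 2: 14 > -1 holds -> k = 14 - 6 = 8.
Iteration 3: 8 > -1 holds -> k = 8 - 6 = 2.
Iteration 4: 2 > -1 holds -> k = 2 - 6 = -4.
Iteration 5: -4 > -1 fails; recursion stops.
Total rows emitted: 5.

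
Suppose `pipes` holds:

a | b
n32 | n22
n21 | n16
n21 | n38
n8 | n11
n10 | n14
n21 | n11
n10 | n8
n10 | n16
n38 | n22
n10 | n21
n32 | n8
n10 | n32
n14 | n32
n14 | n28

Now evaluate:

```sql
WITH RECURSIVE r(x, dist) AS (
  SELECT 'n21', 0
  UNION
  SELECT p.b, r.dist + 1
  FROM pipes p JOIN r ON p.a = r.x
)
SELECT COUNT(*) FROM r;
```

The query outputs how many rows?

Base: (n21, dist=0).
Iteration 1: edges from {n21} -> (n11, dist=1), (n16, dist=1), (n38, dist=1).
Iteration 2: edges from {n11,n16,n38} -> (n22, dist=2).
Iteration 3: no outgoing edges from {n22}; recursion stops.
Total rows emitted: 5.

5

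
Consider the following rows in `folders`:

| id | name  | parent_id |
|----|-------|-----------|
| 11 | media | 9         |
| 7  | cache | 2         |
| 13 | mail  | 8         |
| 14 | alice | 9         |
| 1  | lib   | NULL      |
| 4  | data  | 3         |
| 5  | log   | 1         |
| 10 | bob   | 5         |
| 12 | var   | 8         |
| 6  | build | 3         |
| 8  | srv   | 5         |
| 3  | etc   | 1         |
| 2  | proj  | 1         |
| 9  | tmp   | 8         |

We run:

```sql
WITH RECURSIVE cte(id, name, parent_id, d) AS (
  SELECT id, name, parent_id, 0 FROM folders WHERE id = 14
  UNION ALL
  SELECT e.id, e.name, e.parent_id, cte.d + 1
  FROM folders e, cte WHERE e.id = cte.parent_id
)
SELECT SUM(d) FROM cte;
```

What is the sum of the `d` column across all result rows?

Base: id=14 (alice), parent_id=9, d 0.
Iteration 1: join on id=9 -> tmp (id 9, parent_id=8, d 1).
Iteration 2: join on id=8 -> srv (id 8, parent_id=5, d 2).
Iteration 3: join on id=5 -> log (id 5, parent_id=1, d 3).
Iteration 4: join on id=1 -> lib (id 1, parent_id=NULL, d 4).
Iteration 5: parent_id is NULL; no match; recursion stops.
SUM(d) = 0 + 1 + 2 + 3 + 4 = 10.

10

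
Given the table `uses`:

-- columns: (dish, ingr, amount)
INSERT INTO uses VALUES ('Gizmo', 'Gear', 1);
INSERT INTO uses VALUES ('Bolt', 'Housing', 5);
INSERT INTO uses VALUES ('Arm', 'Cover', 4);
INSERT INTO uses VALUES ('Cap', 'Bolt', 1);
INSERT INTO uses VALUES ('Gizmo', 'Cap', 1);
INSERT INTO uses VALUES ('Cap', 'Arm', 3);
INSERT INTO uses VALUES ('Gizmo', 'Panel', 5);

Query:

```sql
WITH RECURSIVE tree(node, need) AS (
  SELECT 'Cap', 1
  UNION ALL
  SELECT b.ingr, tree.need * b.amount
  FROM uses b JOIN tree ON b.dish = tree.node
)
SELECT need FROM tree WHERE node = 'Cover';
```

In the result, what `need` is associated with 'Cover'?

Base: (Cap, need=1).
Iteration 1: components of {Cap} -> Arm = 1*3 = 3, Bolt = 1*1 = 1.
Iteration 2: components of {Arm,Bolt} -> Cover = 3*4 = 12, Housing = 1*5 = 5.
Iteration 3: no further components; recursion stops.

12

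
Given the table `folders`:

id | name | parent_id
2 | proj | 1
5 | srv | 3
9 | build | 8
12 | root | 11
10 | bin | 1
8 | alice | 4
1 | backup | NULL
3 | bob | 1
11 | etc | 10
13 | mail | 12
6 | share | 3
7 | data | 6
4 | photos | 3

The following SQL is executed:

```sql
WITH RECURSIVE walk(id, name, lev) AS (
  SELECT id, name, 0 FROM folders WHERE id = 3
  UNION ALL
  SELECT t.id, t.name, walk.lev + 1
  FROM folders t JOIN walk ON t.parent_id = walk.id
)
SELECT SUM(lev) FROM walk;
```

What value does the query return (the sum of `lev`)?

10

Base: id=3 (bob) at lev 0.
Iteration 1: rows with parent_id in {3} -> photos (id 4, lev 1), srv (id 5, lev 1), share (id 6, lev 1).
Iteration 2: rows with parent_id in {4,5,6} -> data (id 7, lev 2), alice (id 8, lev 2).
Iteration 3: rows with parent_id in {7,8} -> build (id 9, lev 3).
Iteration 4: no rows with parent_id in {9}; recursion stops.
SUM(lev) = 0 + 1 + 1 + 1 + 2 + 2 + 3 = 10.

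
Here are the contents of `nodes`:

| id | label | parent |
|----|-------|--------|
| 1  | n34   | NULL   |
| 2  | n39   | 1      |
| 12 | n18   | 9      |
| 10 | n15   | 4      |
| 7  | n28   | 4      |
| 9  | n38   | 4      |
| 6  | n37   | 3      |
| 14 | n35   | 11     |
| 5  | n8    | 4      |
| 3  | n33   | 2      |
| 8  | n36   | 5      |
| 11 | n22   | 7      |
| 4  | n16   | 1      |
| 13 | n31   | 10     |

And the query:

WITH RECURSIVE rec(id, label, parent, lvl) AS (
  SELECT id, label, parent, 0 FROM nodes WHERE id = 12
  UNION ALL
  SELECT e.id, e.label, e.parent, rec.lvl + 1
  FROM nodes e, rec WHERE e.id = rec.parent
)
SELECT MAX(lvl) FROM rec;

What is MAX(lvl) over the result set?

3

Base: id=12 (n18), parent=9, lvl 0.
Iteration 1: join on id=9 -> n38 (id 9, parent=4, lvl 1).
Iteration 2: join on id=4 -> n16 (id 4, parent=1, lvl 2).
Iteration 3: join on id=1 -> n34 (id 1, parent=NULL, lvl 3).
Iteration 4: parent is NULL; no match; recursion stops.
lvl values: 0, 1, 2, 3; the maximum is 3.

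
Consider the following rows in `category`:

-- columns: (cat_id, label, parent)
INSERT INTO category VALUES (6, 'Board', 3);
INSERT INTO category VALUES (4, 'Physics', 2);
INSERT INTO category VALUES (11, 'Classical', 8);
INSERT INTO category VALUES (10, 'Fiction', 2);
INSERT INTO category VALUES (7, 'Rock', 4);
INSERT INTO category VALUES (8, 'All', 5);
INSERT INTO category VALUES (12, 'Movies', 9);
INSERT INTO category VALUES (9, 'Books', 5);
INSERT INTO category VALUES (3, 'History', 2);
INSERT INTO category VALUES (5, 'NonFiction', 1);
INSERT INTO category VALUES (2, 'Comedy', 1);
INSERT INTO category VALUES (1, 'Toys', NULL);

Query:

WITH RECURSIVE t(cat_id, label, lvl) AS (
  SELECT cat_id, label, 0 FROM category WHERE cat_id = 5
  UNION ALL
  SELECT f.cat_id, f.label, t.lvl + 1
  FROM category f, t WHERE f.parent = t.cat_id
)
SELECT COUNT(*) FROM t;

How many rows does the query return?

5

Base: cat_id=5 (NonFiction) at lvl 0.
Iteration 1: rows with parent in {5} -> All (id 8, lvl 1), Books (id 9, lvl 1).
Iteration 2: rows with parent in {8,9} -> Classical (id 11, lvl 2), Movies (id 12, lvl 2).
Iteration 3: no rows with parent in {11,12}; recursion stops.
Total rows emitted: 5.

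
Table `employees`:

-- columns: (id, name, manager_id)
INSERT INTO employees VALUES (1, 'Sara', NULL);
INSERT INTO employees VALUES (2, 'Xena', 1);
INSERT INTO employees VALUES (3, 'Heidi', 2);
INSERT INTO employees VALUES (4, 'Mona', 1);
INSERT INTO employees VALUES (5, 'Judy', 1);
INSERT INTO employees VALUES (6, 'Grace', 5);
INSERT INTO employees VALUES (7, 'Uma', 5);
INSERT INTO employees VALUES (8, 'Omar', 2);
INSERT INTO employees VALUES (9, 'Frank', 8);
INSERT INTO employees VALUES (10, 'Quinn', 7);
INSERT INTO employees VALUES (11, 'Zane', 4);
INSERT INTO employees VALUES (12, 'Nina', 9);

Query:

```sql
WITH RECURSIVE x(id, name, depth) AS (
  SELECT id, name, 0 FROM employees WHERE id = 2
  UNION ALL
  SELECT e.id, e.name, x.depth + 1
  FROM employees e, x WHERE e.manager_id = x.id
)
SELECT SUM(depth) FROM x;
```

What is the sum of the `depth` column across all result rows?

7

Base: id=2 (Xena) at depth 0.
Iteration 1: rows with manager_id in {2} -> Heidi (id 3, depth 1), Omar (id 8, depth 1).
Iteration 2: rows with manager_id in {3,8} -> Frank (id 9, depth 2).
Iteration 3: rows with manager_id in {9} -> Nina (id 12, depth 3).
Iteration 4: no rows with manager_id in {12}; recursion stops.
SUM(depth) = 0 + 1 + 1 + 2 + 3 = 7.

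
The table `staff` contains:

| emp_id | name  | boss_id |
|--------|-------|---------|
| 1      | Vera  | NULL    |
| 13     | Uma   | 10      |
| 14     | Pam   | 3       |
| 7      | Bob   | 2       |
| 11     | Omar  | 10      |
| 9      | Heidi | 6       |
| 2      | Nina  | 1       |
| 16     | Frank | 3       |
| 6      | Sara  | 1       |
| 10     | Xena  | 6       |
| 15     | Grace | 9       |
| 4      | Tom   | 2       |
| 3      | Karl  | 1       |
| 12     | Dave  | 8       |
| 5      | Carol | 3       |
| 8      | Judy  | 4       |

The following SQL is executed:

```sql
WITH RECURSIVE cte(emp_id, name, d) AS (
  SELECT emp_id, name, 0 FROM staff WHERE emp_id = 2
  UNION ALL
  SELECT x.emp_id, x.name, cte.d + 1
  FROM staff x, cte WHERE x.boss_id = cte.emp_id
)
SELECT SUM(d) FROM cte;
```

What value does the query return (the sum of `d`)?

7

Base: emp_id=2 (Nina) at d 0.
Iteration 1: rows with boss_id in {2} -> Tom (id 4, d 1), Bob (id 7, d 1).
Iteration 2: rows with boss_id in {4,7} -> Judy (id 8, d 2).
Iteration 3: rows with boss_id in {8} -> Dave (id 12, d 3).
Iteration 4: no rows with boss_id in {12}; recursion stops.
SUM(d) = 0 + 1 + 1 + 2 + 3 = 7.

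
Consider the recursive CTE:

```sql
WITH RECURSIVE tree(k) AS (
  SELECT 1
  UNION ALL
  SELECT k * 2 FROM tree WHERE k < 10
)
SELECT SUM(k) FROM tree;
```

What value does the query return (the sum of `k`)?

31

Base: k=1.
Iteration 1: 1 < 10 holds -> k = 1 * 2 = 2.
Iteration 2: 2 < 10 holds -> k = 2 * 2 = 4.
Iteration 3: 4 < 10 holds -> k = 4 * 2 = 8.
Iteration 4: 8 < 10 holds -> k = 8 * 2 = 16.
Iteration 5: 16 < 10 fails; recursion stops.
SUM(k) = 1 + 2 + 4 + 8 + 16 = 31.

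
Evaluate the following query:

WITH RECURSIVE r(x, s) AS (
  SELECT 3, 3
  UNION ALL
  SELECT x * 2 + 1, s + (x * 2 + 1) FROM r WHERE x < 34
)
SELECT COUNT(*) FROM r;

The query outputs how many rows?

5

Base: x=3, s=3.
Iteration 1: 3 < 34 holds -> x = 3 * 2 + 1 = 7, s = 3 + 7 = 10.
Iteration 2: 7 < 34 holds -> x = 7 * 2 + 1 = 15, s = 10 + 15 = 25.
Iteration 3: 15 < 34 holds -> x = 15 * 2 + 1 = 31, s = 25 + 31 = 56.
Iteration 4: 31 < 34 holds -> x = 31 * 2 + 1 = 63, s = 56 + 63 = 119.
Iteration 5: 63 < 34 fails; recursion stops.
Total rows emitted: 5.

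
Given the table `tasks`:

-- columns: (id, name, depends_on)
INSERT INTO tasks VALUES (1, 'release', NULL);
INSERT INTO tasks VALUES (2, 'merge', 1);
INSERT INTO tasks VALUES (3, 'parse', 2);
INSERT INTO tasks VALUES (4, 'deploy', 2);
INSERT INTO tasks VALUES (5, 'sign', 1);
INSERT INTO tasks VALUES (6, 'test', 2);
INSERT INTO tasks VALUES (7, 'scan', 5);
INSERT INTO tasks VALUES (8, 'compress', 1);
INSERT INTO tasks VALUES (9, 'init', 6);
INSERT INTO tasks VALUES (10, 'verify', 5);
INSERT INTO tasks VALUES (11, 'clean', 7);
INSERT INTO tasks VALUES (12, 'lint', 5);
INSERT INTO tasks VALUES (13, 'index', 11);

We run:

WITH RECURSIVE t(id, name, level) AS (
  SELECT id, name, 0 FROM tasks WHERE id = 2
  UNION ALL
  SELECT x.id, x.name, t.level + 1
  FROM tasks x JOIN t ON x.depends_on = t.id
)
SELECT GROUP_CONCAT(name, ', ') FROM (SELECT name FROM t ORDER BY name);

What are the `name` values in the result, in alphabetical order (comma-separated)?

deploy, init, merge, parse, test

Base: id=2 (merge) at level 0.
Iteration 1: rows with depends_on in {2} -> parse (id 3, level 1), deploy (id 4, level 1), test (id 6, level 1).
Iteration 2: rows with depends_on in {3,4,6} -> init (id 9, level 2).
Iteration 3: no rows with depends_on in {9}; recursion stops.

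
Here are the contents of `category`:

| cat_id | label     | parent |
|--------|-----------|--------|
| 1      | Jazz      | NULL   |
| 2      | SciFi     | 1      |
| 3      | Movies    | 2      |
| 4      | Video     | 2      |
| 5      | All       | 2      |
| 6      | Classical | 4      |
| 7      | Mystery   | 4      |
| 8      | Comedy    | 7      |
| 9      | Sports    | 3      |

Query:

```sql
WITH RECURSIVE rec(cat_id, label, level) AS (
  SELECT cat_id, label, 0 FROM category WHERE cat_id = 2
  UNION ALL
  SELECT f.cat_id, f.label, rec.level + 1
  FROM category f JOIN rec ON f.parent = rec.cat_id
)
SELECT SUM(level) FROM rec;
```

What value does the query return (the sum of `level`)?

12

Base: cat_id=2 (SciFi) at level 0.
Iteration 1: rows with parent in {2} -> Movies (id 3, level 1), Video (id 4, level 1), All (id 5, level 1).
Iteration 2: rows with parent in {3,4,5} -> Classical (id 6, level 2), Mystery (id 7, level 2), Sports (id 9, level 2).
Iteration 3: rows with parent in {6,7,9} -> Comedy (id 8, level 3).
Iteration 4: no rows with parent in {8}; recursion stops.
SUM(level) = 0 + 1 + 1 + 1 + 2 + 2 + 2 + 3 = 12.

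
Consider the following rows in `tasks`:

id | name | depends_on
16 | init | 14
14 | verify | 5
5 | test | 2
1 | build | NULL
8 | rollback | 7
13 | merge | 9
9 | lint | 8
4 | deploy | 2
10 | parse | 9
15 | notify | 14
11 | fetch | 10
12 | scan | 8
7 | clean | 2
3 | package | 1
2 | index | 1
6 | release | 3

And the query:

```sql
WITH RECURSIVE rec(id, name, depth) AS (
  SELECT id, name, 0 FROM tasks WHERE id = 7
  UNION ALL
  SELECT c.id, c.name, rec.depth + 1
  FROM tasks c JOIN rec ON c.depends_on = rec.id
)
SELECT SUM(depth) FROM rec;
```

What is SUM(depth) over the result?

15

Base: id=7 (clean) at depth 0.
Iteration 1: rows with depends_on in {7} -> rollback (id 8, depth 1).
Iteration 2: rows with depends_on in {8} -> lint (id 9, depth 2), scan (id 12, depth 2).
Iteration 3: rows with depends_on in {9,12} -> parse (id 10, depth 3), merge (id 13, depth 3).
Iteration 4: rows with depends_on in {10,13} -> fetch (id 11, depth 4).
Iteration 5: no rows with depends_on in {11}; recursion stops.
SUM(depth) = 0 + 1 + 2 + 2 + 3 + 3 + 4 = 15.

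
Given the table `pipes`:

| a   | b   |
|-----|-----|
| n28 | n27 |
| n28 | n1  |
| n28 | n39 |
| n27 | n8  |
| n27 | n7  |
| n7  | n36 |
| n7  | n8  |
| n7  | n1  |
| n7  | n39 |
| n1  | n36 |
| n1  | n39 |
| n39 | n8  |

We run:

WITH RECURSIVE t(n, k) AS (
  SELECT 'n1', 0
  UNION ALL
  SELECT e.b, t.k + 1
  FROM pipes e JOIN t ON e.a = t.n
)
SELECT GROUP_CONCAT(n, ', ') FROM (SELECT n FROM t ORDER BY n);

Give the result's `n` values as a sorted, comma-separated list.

n1, n36, n39, n8

Base: (n1, k=0).
Iteration 1: edges from {n1} -> (n36, k=1), (n39, k=1).
Iteration 2: edges from {n36,n39} -> (n8, k=2).
Iteration 3: no outgoing edges from {n8}; recursion stops.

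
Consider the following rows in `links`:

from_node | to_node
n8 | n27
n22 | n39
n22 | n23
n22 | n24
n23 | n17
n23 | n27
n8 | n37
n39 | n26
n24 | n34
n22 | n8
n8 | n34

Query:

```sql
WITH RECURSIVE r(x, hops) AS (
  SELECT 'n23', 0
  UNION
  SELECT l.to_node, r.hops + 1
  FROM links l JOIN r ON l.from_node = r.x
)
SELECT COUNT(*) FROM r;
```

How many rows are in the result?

Base: (n23, hops=0).
Iteration 1: edges from {n23} -> (n17, hops=1), (n27, hops=1).
Iteration 2: no outgoing edges from {n17,n27}; recursion stops.
Total rows emitted: 3.

3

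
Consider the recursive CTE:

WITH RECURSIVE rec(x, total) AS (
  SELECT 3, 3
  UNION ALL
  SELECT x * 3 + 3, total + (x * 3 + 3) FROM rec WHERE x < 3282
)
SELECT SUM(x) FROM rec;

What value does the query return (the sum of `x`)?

14748

Base: x=3, total=3.
Iteration 1: 3 < 3282 holds -> x = 3 * 3 + 3 = 12, total = 3 + 12 = 15.
Iteration 2: 12 < 3282 holds -> x = 12 * 3 + 3 = 39, total = 15 + 39 = 54.
Iteration 3: 39 < 3282 holds -> x = 39 * 3 + 3 = 120, total = 54 + 120 = 174.
Iteration 4: 120 < 3282 holds -> x = 120 * 3 + 3 = 363, total = 174 + 363 = 537.
Iteration 5: 363 < 3282 holds -> x = 363 * 3 + 3 = 1092, total = 537 + 1092 = 1629.
Iteration 6: 1092 < 3282 holds -> x = 1092 * 3 + 3 = 3279, total = 1629 + 3279 = 4908.
Iteration 7: 3279 < 3282 holds -> x = 3279 * 3 + 3 = 9840, total = 4908 + 9840 = 14748.
Iteration 8: 9840 < 3282 fails; recursion stops.
SUM(x) = 3 + 12 + 39 + 120 + 363 + 1092 + 3279 + 9840 = 14748.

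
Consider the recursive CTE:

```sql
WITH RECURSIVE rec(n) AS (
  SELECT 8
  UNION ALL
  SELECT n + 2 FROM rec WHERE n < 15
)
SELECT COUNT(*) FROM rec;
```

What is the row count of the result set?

Base: n=8.
Iteration 1: 8 < 15 holds -> n = 8 + 2 = 10.
Iteration 2: 10 < 15 holds -> n = 10 + 2 = 12.
Iteration 3: 12 < 15 holds -> n = 12 + 2 = 14.
Iteration 4: 14 < 15 holds -> n = 14 + 2 = 16.
Iteration 5: 16 < 15 fails; recursion stops.
Total rows emitted: 5.

5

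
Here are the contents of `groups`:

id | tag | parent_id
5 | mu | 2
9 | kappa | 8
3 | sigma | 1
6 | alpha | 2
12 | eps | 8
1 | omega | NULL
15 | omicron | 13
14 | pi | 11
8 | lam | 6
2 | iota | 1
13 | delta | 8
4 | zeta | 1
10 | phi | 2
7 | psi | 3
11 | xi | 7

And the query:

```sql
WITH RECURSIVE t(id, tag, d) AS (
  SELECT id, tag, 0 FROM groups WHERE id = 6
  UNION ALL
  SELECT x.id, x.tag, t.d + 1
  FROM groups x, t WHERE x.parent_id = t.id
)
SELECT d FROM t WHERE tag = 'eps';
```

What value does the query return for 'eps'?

2

Base: id=6 (alpha) at d 0.
Iteration 1: rows with parent_id in {6} -> lam (id 8, d 1).
Iteration 2: rows with parent_id in {8} -> kappa (id 9, d 2), eps (id 12, d 2), delta (id 13, d 2).
Iteration 3: rows with parent_id in {9,12,13} -> omicron (id 15, d 3).
Iteration 4: no rows with parent_id in {15}; recursion stops.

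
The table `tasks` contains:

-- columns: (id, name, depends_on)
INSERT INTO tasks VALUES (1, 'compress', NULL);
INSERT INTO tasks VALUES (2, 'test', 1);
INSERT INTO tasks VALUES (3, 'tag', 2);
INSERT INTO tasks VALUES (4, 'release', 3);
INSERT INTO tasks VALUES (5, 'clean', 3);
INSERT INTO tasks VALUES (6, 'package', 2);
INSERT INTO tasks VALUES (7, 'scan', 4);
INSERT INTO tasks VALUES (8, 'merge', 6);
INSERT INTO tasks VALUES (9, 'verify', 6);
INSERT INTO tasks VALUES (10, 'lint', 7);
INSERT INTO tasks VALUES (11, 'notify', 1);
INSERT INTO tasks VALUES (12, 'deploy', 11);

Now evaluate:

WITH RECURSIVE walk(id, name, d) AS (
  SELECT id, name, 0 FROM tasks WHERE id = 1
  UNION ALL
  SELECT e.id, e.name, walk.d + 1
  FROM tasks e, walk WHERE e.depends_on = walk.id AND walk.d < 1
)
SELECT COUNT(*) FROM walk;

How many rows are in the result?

3

Base: id=1 (compress) at d 0.
Iteration 1: rows with depends_on in {1} -> test (id 2, d 1), notify (id 11, d 1).
Iteration 2: d < 1 fails for all current rows; recursion stops.
Total rows emitted: 3.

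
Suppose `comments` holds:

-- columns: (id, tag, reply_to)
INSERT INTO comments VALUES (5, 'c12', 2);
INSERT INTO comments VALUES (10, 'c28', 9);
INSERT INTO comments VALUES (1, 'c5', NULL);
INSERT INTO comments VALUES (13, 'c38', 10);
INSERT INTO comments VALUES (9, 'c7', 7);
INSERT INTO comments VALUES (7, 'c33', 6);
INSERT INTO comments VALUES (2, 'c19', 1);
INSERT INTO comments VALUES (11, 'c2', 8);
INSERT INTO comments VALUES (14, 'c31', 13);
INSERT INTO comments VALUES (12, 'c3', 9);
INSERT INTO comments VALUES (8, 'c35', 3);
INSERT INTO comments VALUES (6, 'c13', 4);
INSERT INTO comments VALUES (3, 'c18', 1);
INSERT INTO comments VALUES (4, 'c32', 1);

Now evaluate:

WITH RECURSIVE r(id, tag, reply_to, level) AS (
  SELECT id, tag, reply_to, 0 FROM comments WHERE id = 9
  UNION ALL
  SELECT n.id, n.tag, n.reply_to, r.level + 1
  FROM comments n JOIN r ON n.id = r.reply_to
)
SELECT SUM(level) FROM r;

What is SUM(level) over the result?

10

Base: id=9 (c7), reply_to=7, level 0.
Iteration 1: join on id=7 -> c33 (id 7, reply_to=6, level 1).
Iteration 2: join on id=6 -> c13 (id 6, reply_to=4, level 2).
Iteration 3: join on id=4 -> c32 (id 4, reply_to=1, level 3).
Iteration 4: join on id=1 -> c5 (id 1, reply_to=NULL, level 4).
Iteration 5: reply_to is NULL; no match; recursion stops.
SUM(level) = 0 + 1 + 2 + 3 + 4 = 10.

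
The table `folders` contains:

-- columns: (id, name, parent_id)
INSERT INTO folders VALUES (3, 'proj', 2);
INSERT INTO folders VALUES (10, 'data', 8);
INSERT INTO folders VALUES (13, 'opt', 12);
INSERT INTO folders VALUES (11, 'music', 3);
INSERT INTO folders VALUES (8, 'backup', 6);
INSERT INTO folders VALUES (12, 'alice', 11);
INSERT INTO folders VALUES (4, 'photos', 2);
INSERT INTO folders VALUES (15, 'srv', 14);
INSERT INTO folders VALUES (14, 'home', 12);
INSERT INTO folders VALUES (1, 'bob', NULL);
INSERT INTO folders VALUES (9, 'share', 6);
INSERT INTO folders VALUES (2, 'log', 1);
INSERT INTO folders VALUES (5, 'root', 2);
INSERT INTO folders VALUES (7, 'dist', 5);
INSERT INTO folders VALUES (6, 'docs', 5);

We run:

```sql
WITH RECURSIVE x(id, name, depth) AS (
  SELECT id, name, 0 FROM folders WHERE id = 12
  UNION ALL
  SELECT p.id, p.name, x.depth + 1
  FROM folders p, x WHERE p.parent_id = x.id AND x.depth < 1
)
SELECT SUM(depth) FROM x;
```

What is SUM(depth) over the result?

Base: id=12 (alice) at depth 0.
Iteration 1: rows with parent_id in {12} -> opt (id 13, depth 1), home (id 14, depth 1).
Iteration 2: depth < 1 fails for all current rows; recursion stops.
SUM(depth) = 0 + 1 + 1 = 2.

2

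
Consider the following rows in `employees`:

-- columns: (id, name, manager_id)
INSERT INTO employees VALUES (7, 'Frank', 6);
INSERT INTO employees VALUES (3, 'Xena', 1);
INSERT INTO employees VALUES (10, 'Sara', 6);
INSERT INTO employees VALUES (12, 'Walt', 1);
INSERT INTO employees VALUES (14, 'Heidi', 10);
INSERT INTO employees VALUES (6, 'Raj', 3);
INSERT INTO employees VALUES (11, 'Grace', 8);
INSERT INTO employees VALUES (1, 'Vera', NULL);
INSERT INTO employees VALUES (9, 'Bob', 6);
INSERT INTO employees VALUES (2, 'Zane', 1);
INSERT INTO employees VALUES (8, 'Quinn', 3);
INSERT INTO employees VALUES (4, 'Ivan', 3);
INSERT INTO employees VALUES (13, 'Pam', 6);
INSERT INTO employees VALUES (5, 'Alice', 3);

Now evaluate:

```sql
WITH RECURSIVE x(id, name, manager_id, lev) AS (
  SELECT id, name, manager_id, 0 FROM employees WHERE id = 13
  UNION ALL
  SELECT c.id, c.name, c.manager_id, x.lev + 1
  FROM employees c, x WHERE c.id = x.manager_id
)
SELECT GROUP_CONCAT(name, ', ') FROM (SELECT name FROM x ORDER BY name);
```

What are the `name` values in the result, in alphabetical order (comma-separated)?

Base: id=13 (Pam), manager_id=6, lev 0.
Iteration 1: join on id=6 -> Raj (id 6, manager_id=3, lev 1).
Iteration 2: join on id=3 -> Xena (id 3, manager_id=1, lev 2).
Iteration 3: join on id=1 -> Vera (id 1, manager_id=NULL, lev 3).
Iteration 4: manager_id is NULL; no match; recursion stops.

Pam, Raj, Vera, Xena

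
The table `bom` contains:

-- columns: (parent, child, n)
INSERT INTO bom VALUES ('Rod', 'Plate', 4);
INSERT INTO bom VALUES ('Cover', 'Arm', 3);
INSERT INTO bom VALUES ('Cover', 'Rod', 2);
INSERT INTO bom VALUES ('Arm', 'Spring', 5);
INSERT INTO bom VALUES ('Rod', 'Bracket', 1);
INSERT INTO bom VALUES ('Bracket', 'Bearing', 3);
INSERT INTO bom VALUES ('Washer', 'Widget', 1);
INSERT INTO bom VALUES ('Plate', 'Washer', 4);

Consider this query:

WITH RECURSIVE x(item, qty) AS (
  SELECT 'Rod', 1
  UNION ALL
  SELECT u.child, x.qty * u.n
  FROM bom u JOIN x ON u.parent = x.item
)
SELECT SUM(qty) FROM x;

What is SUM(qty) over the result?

Base: (Rod, qty=1).
Iteration 1: components of {Rod} -> Bracket = 1*1 = 1, Plate = 1*4 = 4.
Iteration 2: components of {Bracket,Plate} -> Bearing = 1*3 = 3, Washer = 4*4 = 16.
Iteration 3: components of {Bearing,Washer} -> Widget = 16*1 = 16.
Iteration 4: no further components; recursion stops.
SUM(qty) = 1 + 4 + 1 + 16 + 3 + 16 = 41.

41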